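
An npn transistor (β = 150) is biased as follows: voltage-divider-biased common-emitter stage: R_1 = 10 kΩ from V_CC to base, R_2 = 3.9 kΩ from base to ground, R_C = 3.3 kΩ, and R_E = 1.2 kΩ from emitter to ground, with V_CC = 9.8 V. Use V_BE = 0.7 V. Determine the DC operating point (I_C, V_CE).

Thevenize the base divider: V_Th = V_CC·R_2/(R_1+R_2) = 9.8×3.9/13.9 = 2.75 V, R_Th = R_1‖R_2 = 2.81 kΩ.
Base-emitter loop: V_Th = I_B·R_Th + V_BE + (β+1)I_B·R_E, so I_B = (2.75 − 0.7) / (2.81 + 151×1.2) = 0.0111 mA.
I_C = β·I_B = 150×0.0111 = 1.67 mA, and I_E = (β+1)I_B = 1.68 mA.
V_CE = V_CC − I_C·R_C − I_E·R_E = 9.8 − 1.67×3.3 − 1.68×1.2 = 2.27 V.
V_CE = 2.27 V > 0.2 V confirms active-region operation.

I_C ≈ 1.7 mA, V_CE ≈ 2.3 V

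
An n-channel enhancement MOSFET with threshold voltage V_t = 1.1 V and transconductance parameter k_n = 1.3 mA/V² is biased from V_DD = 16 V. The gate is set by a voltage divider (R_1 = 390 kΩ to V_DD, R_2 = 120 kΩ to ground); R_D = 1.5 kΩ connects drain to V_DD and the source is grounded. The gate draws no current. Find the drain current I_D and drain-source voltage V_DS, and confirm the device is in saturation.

V_G = V_DD·R_2/(R_1+R_2) = 16×120/510 = 3.76 V. With the source grounded, V_GS = V_G = 3.76 V.
Assume saturation: I_D = (k_n/2)(V_GS − V_t)² = (1.3/2)×(3.76 − 1.1)² = 0.65×2.66² = 4.62 mA.
V_DS = V_DD − I_D·R_D = 16 − 4.62×1.5 = 9.08 V.
Saturation requires V_DS ≥ V_GS − V_t = 2.66 V; 9.08 ≥ 2.66 ✓.

I_D ≈ 4.6 mA, V_DS ≈ 9.1 V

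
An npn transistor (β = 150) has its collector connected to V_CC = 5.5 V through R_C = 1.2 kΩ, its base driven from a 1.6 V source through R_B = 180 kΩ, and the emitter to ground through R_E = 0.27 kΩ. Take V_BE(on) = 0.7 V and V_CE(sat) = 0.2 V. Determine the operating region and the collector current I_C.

Assume active. Base-emitter loop: I_B = (V_BB − V_BE)/(R_B + (β+1)R_E) = (1.6 − 0.7)/(180 + 151×0.27) = 0.00408 mA.
I_C = β·I_B = 150×0.00408 = 0.611 mA.
V_CE = V_CC − I_C·R_C − I_E·R_E = 5.5 − 0.611×1.2 − 0.616×0.27 = 4.6 V > V_CE(sat), so the active-region assumption holds.

active; I_C ≈ 0.61 mA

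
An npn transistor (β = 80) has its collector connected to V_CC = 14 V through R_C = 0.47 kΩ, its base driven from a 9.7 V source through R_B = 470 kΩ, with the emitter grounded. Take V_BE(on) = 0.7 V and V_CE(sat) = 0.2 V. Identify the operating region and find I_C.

Assume active. Base-emitter loop: I_B = (V_BB − V_BE)/R_B = (9.7 − 0.7)/470 = 0.0191 mA.
I_C = β·I_B = 80×0.0191 = 1.53 mA.
V_CE = V_CC − I_C·R_C = 14 − 1.53×0.47 = 13.3 V > V_CE(sat), so the active-region assumption holds.

active; I_C ≈ 1.5 mA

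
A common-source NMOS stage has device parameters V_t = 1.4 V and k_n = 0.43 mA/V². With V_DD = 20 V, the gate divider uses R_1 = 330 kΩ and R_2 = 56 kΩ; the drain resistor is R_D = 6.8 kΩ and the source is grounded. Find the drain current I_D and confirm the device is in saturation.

I_D ≈ 0.48 mA

V_G = V_DD·R_2/(R_1+R_2) = 20×56/386 = 2.9 V. With the source grounded, V_GS = V_G = 2.9 V.
Assume saturation: I_D = (k_n/2)(V_GS − V_t)² = (0.43/2)×(2.9 − 1.4)² = 0.215×1.5² = 0.485 mA.
V_DS = V_DD − I_D·R_D = 20 − 0.485×6.8 = 16.7 V.
Saturation requires V_DS ≥ V_GS − V_t = 1.5 V; 16.7 ≥ 1.5 ✓.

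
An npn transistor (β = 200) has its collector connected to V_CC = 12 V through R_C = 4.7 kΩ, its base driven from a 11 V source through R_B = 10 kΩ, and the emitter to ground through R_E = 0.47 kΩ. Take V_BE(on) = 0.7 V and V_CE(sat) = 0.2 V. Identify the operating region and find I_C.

saturation; I_C ≈ 2.2 mA

Assume active: I_B = (11 − 0.7)/(10 + 201×0.47) = 0.0986 mA, I_C = β·I_B = 19.7 mA.
Then V_CE = 12 − 19.7×4.7 − 19.8×0.47 = -90 V < 0.2 V — the active assumption fails.
Re-solve with V_CE = 0.2 V. KCL at the emitter: V_E/R_E = (V_BB−0.7−V_E)/R_B + (V_CC−0.2−V_E)/R_C, giving V_E = 1.45 V.
I_C = (V_CC − 0.2 − V_E)/R_C = (11.8 − 1.45)/4.7 = 2.2 mA.
Check: I_B = (10.3 − 1.45)/10 = 0.885 mA, and β·I_B = 177 mA > I_C, confirming saturation.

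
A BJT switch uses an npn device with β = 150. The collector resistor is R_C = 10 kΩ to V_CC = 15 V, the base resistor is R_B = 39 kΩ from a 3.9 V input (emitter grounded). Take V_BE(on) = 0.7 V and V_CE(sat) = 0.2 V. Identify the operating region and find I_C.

saturation; I_C ≈ 1.5 mA

Assume active: I_B = (3.9 − 0.7)/39 = 0.0821 mA, giving I_C = β·I_B = 12.3 mA.
But then V_CE = 15 − 12.3×10 = -108 V < V_CE(sat) = 0.2 V — impossible in the active region.
So the transistor is saturated. With V_CE = 0.2 V, I_C = (V_CC − 0.2)/R_C = 14.8/10 = 1.48 mA.
Check: β·I_B = 12.3 mA > I_C = 1.48 mA, confirming saturation.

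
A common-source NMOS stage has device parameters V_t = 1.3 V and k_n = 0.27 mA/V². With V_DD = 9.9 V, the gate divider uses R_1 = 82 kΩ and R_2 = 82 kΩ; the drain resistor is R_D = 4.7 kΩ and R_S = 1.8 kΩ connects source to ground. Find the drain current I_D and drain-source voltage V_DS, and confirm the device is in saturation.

V_G = V_DD·R_2/(R_1+R_2) = 9.9×82/164 = 4.95 V.
Assume saturation: I_D = (k_n/2)(V_GS − V_t)² with V_GS = V_G − I_D·R_S = 4.95 − 1.8·I_D.
Substituting gives 0.437·I_D² − 2.77·I_D + 1.8 = 0, with roots I_D = 0.733 or 5.61 mA.
The root I_D = 5.61 mA gives V_GS = -5.15 V ≤ V_t, so take I_D = 0.733 mA.
Then V_GS = 3.63 V and V_DS = V_DD − I_D(R_D+R_S) = 9.9 − 0.733×6.5 = 5.13 V.
Saturation requires V_DS ≥ V_GS − V_t = 2.33 V; 5.13 ≥ 2.33 ✓.

I_D ≈ 0.73 mA, V_DS ≈ 5.1 V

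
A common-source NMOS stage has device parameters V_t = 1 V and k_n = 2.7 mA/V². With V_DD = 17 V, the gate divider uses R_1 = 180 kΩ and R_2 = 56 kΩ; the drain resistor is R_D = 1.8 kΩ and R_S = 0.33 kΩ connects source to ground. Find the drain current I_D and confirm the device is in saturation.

V_G = V_DD·R_2/(R_1+R_2) = 17×56/236 = 4.03 V.
Assume saturation: I_D = (k_n/2)(V_GS − V_t)² with V_GS = V_G − I_D·R_S = 4.03 − 0.33·I_D.
Substituting gives 0.147·I_D² − 3.7·I_D + 12.4 = 0, with roots I_D = 3.99 or 21.2 mA.
The root I_D = 21.2 mA gives V_GS = -2.96 V ≤ V_t, so take I_D = 3.99 mA.
Then V_GS = 2.72 V and V_DS = V_DD − I_D(R_D+R_S) = 17 − 3.99×2.13 = 8.51 V.
Saturation requires V_DS ≥ V_GS − V_t = 1.72 V; 8.51 ≥ 1.72 ✓.

I_D ≈ 4 mA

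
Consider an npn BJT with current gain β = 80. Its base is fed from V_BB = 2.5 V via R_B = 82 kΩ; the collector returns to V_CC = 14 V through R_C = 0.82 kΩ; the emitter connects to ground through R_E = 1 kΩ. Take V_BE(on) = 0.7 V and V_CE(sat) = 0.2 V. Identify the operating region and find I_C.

Assume active. Base-emitter loop: I_B = (V_BB − V_BE)/(R_B + (β+1)R_E) = (2.5 − 0.7)/(82 + 81×1) = 0.011 mA.
I_C = β·I_B = 80×0.011 = 0.883 mA.
V_CE = V_CC − I_C·R_C − I_E·R_E = 14 − 0.883×0.82 − 0.894×1 = 12.4 V > V_CE(sat), so the active-region assumption holds.

active; I_C ≈ 0.88 mA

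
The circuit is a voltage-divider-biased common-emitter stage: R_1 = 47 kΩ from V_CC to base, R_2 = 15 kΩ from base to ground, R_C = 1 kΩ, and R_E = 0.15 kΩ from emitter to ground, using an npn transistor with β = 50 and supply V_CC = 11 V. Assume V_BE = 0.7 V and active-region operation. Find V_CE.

V_CE ≈ 5.1 V

Thevenize the base divider: V_Th = V_CC·R_2/(R_1+R_2) = 11×15/62 = 2.66 V, R_Th = R_1‖R_2 = 11.4 kΩ.
Base-emitter loop: V_Th = I_B·R_Th + V_BE + (β+1)I_B·R_E, so I_B = (2.66 − 0.7) / (11.4 + 51×0.15) = 0.103 mA.
I_C = β·I_B = 50×0.103 = 5.16 mA, and I_E = (β+1)I_B = 5.26 mA.
V_CE = V_CC − I_C·R_C − I_E·R_E = 11 − 5.16×1 − 5.26×0.15 = 5.06 V.
V_CE = 5.06 V > 0.2 V confirms active-region operation.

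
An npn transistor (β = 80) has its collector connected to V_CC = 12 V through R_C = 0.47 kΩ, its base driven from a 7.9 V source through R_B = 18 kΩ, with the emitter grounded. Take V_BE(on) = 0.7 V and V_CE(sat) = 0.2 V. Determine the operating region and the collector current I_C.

saturation; I_C ≈ 25 mA

Assume active: I_B = (7.9 − 0.7)/18 = 0.4 mA, giving I_C = β·I_B = 32 mA.
But then V_CE = 12 − 32×0.47 = -3.04 V < V_CE(sat) = 0.2 V — impossible in the active region.
So the transistor is saturated. With V_CE = 0.2 V, I_C = (V_CC − 0.2)/R_C = 11.8/0.47 = 25.1 mA.
Check: β·I_B = 32 mA > I_C = 25.1 mA, confirming saturation.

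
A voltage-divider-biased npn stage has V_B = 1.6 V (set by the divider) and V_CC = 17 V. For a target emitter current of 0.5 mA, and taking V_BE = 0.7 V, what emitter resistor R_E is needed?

R_E ≈ 1.8 kΩ

V_E = V_B − V_BE = 1.6 − 0.7 = 0.9 V.
R_E = V_E / I_E = 0.9 / 0.5 = 1.8 kΩ.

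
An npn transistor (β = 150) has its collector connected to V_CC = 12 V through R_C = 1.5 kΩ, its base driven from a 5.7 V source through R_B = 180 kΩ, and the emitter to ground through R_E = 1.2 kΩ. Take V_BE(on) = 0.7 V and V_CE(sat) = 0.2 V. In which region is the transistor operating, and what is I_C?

Assume active. Base-emitter loop: I_B = (V_BB − V_BE)/(R_B + (β+1)R_E) = (5.7 − 0.7)/(180 + 151×1.2) = 0.0138 mA.
I_C = β·I_B = 150×0.0138 = 2.08 mA.
V_CE = V_CC − I_C·R_C − I_E·R_E = 12 − 2.08×1.5 − 2.09×1.2 = 6.38 V > V_CE(sat), so the active-region assumption holds.

active; I_C ≈ 2.1 mA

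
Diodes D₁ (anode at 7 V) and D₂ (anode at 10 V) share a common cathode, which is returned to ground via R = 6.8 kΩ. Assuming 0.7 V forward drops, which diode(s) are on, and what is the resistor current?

Assume both conduct. Then node N would need to be at both 7−0.7 = 6.3 V and 10−0.7 = 9.3 V, which is impossible.
Assume only D₂ conducts: V_N = 10 − 0.7 = 9.3 V, so I_R = 9.3/6.8 = 1.37 mA.
Check D₁: its anode-to-cathode voltage is 7 − 9.3 = -2.3 V < 0.7 V, so it is off. The assumption is consistent.

Only D₂ conducts; I_R ≈ 1.4 mA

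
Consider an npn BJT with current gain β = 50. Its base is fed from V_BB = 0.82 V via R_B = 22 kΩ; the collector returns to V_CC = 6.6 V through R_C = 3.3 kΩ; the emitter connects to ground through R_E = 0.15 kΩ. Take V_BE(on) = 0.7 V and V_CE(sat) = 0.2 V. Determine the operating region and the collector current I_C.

active; I_C ≈ 0.2 mA

Assume active. Base-emitter loop: I_B = (V_BB − V_BE)/(R_B + (β+1)R_E) = (0.82 − 0.7)/(22 + 51×0.15) = 0.00405 mA.
I_C = β·I_B = 50×0.00405 = 0.202 mA.
V_CE = V_CC − I_C·R_C − I_E·R_E = 6.6 − 0.202×3.3 − 0.206×0.15 = 5.9 V > V_CE(sat), so the active-region assumption holds.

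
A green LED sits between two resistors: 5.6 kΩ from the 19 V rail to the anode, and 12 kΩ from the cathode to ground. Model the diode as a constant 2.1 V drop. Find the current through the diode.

I ≈ 0.96 mA

The two resistors are in series with the diode, so KVL gives 19 = I·5.6 + 2.1 + I·12.
I = (19 − 2.1) / (5.6 + 12) kΩ = 16.9 / 17.6 = 0.96 mA.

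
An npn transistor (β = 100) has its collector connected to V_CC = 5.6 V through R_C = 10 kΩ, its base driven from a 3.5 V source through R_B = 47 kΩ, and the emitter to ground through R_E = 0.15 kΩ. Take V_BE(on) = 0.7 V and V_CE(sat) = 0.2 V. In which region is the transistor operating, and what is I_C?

Assume active: I_B = (3.5 − 0.7)/(47 + 101×0.15) = 0.0451 mA, I_C = β·I_B = 4.51 mA.
Then V_CE = 5.6 − 4.51×10 − 4.55×0.15 = -40.1 V < 0.2 V — the active assumption fails.
Re-solve with V_CE = 0.2 V. KCL at the emitter: V_E/R_E = (V_BB−0.7−V_E)/R_B + (V_CC−0.2−V_E)/R_C, giving V_E = 0.0883 V.
I_C = (V_CC − 0.2 − V_E)/R_C = (5.4 − 0.0883)/10 = 0.531 mA.
Check: I_B = (2.8 − 0.0883)/47 = 0.0577 mA, and β·I_B = 5.77 mA > I_C, confirming saturation.

saturation; I_C ≈ 0.53 mA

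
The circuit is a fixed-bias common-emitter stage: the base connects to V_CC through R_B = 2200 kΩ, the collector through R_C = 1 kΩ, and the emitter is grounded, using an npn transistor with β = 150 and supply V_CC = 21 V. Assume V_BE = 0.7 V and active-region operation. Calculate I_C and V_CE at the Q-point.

Base loop: V_CC = I_B·R_B + V_BE, so I_B = (21 − 0.7)/2200 kΩ = 0.00923 mA.
In the active region I_C = β·I_B = 150 × 0.00923 = 1.38 mA.
Collector loop: V_CE = V_CC − I_C·R_C = 21 − 1.38×1 = 19.6 V.
Since V_CE = 19.6 V > V_CE(sat) ≈ 0.2 V, the transistor is in the active region as assumed.

I_C ≈ 1.4 mA, V_CE ≈ 20 V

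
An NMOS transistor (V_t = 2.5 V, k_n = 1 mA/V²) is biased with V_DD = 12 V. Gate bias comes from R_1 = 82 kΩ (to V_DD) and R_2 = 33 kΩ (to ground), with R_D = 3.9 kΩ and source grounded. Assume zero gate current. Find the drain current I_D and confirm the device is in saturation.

V_G = V_DD·R_2/(R_1+R_2) = 12×33/115 = 3.44 V. With the source grounded, V_GS = V_G = 3.44 V.
Assume saturation: I_D = (k_n/2)(V_GS − V_t)² = (1/2)×(3.44 − 2.5)² = 0.5×0.943² = 0.445 mA.
V_DS = V_DD − I_D·R_D = 12 − 0.445×3.9 = 10.3 V.
Saturation requires V_DS ≥ V_GS − V_t = 0.943 V; 10.3 ≥ 0.943 ✓.

I_D ≈ 0.45 mA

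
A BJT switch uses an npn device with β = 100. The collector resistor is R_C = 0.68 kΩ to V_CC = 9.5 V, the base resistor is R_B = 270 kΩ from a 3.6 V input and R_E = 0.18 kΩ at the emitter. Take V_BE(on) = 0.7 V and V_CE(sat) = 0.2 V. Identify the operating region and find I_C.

active; I_C ≈ 1 mA

Assume active. Base-emitter loop: I_B = (V_BB − V_BE)/(R_B + (β+1)R_E) = (3.6 − 0.7)/(270 + 101×0.18) = 0.0101 mA.
I_C = β·I_B = 100×0.0101 = 1.01 mA.
V_CE = V_CC − I_C·R_C − I_E·R_E = 9.5 − 1.01×0.68 − 1.02×0.18 = 8.63 V > V_CE(sat), so the active-region assumption holds.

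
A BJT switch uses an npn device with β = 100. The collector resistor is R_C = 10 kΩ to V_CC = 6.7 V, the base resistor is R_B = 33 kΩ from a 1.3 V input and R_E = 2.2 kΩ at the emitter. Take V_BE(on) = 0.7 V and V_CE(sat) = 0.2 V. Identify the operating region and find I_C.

Assume active. Base-emitter loop: I_B = (V_BB − V_BE)/(R_B + (β+1)R_E) = (1.3 − 0.7)/(33 + 101×2.2) = 0.00235 mA.
I_C = β·I_B = 100×0.00235 = 0.235 mA.
V_CE = V_CC − I_C·R_C − I_E·R_E = 6.7 − 0.235×10 − 0.237×2.2 = 3.83 V > V_CE(sat), so the active-region assumption holds.

active; I_C ≈ 0.24 mA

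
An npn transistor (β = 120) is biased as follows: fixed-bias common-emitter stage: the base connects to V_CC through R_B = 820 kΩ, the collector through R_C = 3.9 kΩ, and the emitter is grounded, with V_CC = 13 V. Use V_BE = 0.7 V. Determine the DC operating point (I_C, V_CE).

Base loop: V_CC = I_B·R_B + V_BE, so I_B = (13 − 0.7)/820 kΩ = 0.015 mA.
In the active region I_C = β·I_B = 120 × 0.015 = 1.8 mA.
Collector loop: V_CE = V_CC − I_C·R_C = 13 − 1.8×3.9 = 5.98 V.
Since V_CE = 5.98 V > V_CE(sat) ≈ 0.2 V, the transistor is in the active region as assumed.

I_C ≈ 1.8 mA, V_CE ≈ 6 V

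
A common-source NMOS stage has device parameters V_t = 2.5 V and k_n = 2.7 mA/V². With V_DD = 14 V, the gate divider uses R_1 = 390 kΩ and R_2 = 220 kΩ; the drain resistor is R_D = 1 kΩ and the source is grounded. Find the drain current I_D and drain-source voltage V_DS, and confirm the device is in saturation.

I_D ≈ 8.8 mA, V_DS ≈ 5.2 V

V_G = V_DD·R_2/(R_1+R_2) = 14×220/610 = 5.05 V. With the source grounded, V_GS = V_G = 5.05 V.
Assume saturation: I_D = (k_n/2)(V_GS − V_t)² = (2.7/2)×(5.05 − 2.5)² = 1.35×2.55² = 8.77 mA.
V_DS = V_DD − I_D·R_D = 14 − 8.77×1 = 5.23 V.
Saturation requires V_DS ≥ V_GS − V_t = 2.55 V; 5.23 ≥ 2.55 ✓.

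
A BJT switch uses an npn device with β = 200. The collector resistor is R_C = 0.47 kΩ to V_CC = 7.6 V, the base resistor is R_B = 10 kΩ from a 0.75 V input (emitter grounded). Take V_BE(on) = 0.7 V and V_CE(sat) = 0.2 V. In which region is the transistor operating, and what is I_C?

active; I_C ≈ 1 mA

Assume active. Base-emitter loop: I_B = (V_BB − V_BE)/R_B = (0.75 − 0.7)/10 = 0.005 mA.
I_C = β·I_B = 200×0.005 = 1 mA.
V_CE = V_CC − I_C·R_C = 7.6 − 1×0.47 = 7.13 V > V_CE(sat), so the active-region assumption holds.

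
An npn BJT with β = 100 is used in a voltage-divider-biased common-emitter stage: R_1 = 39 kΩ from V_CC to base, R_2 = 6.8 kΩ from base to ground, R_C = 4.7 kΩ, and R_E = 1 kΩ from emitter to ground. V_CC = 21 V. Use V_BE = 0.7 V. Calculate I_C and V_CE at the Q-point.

Thevenize the base divider: V_Th = V_CC·R_2/(R_1+R_2) = 21×6.8/45.8 = 3.12 V, R_Th = R_1‖R_2 = 5.79 kΩ.
Base-emitter loop: V_Th = I_B·R_Th + V_BE + (β+1)I_B·R_E, so I_B = (3.12 − 0.7) / (5.79 + 101×1) = 0.0226 mA.
I_C = β·I_B = 100×0.0226 = 2.26 mA, and I_E = (β+1)I_B = 2.29 mA.
V_CE = V_CC − I_C·R_C − I_E·R_E = 21 − 2.26×4.7 − 2.29×1 = 8.07 V.
V_CE = 8.07 V > 0.2 V confirms active-region operation.

I_C ≈ 2.3 mA, V_CE ≈ 8.1 V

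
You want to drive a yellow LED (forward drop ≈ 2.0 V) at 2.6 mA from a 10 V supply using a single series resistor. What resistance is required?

R ≈ 3.1 kΩ

The resistor drops V_S − V_D = 10 − 2.0 = 8 V at 2.6 mA.
R = 8 V / 2.6 mA = 3.08 kΩ.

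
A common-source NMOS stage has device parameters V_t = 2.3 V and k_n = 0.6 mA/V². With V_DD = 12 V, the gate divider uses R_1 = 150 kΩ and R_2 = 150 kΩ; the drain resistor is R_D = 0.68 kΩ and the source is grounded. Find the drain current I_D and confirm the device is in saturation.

I_D ≈ 4.1 mA

V_G = V_DD·R_2/(R_1+R_2) = 12×150/300 = 6 V. With the source grounded, V_GS = V_G = 6 V.
Assume saturation: I_D = (k_n/2)(V_GS − V_t)² = (0.6/2)×(6 − 2.3)² = 0.3×3.7² = 4.11 mA.
V_DS = V_DD − I_D·R_D = 12 − 4.11×0.68 = 9.21 V.
Saturation requires V_DS ≥ V_GS − V_t = 3.7 V; 9.21 ≥ 3.7 ✓.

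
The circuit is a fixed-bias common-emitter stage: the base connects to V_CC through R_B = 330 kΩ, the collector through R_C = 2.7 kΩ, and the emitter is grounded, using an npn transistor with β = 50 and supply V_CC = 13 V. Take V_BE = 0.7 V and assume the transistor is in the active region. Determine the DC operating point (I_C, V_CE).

I_C ≈ 1.9 mA, V_CE ≈ 8 V

Base loop: V_CC = I_B·R_B + V_BE, so I_B = (13 − 0.7)/330 kΩ = 0.0373 mA.
In the active region I_C = β·I_B = 50 × 0.0373 = 1.86 mA.
Collector loop: V_CE = V_CC − I_C·R_C = 13 − 1.86×2.7 = 7.97 V.
Since V_CE = 7.97 V > V_CE(sat) ≈ 0.2 V, the transistor is in the active region as assumed.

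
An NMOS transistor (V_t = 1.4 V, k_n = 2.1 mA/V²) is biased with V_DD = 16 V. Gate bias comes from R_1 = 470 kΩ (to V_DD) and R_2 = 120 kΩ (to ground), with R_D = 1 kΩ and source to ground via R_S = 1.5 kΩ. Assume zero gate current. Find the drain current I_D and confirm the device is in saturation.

V_G = V_DD·R_2/(R_1+R_2) = 16×120/590 = 3.25 V.
Assume saturation: I_D = (k_n/2)(V_GS − V_t)² with V_GS = V_G − I_D·R_S = 3.25 − 1.5·I_D.
Substituting gives 2.36·I_D² − 6.84·I_D + 3.61 = 0, with roots I_D = 0.694 or 2.2 mA.
The root I_D = 2.2 mA gives V_GS = -0.048 V ≤ V_t, so take I_D = 0.694 mA.
Then V_GS = 2.21 V and V_DS = V_DD − I_D(R_D+R_S) = 16 − 0.694×2.5 = 14.3 V.
Saturation requires V_DS ≥ V_GS − V_t = 0.813 V; 14.3 ≥ 0.813 ✓.

I_D ≈ 0.69 mA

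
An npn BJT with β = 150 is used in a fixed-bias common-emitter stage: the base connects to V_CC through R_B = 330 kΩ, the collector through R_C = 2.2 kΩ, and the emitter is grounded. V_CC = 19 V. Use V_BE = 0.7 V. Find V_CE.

Base loop: V_CC = I_B·R_B + V_BE, so I_B = (19 − 0.7)/330 kΩ = 0.0555 mA.
In the active region I_C = β·I_B = 150 × 0.0555 = 8.32 mA.
Collector loop: V_CE = V_CC − I_C·R_C = 19 − 8.32×2.2 = 0.7 V.
Since V_CE = 0.7 V > V_CE(sat) ≈ 0.2 V, the transistor is in the active region as assumed.

V_CE ≈ 0.7 V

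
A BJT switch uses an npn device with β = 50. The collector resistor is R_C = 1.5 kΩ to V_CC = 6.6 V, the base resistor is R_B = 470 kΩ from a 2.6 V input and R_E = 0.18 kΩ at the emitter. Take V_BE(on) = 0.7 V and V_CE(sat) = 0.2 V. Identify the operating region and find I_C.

Assume active. Base-emitter loop: I_B = (V_BB − V_BE)/(R_B + (β+1)R_E) = (2.6 − 0.7)/(470 + 51×0.18) = 0.00397 mA.
I_C = β·I_B = 50×0.00397 = 0.198 mA.
V_CE = V_CC − I_C·R_C − I_E·R_E = 6.6 − 0.198×1.5 − 0.202×0.18 = 6.27 V > V_CE(sat), so the active-region assumption holds.

active; I_C ≈ 0.2 mA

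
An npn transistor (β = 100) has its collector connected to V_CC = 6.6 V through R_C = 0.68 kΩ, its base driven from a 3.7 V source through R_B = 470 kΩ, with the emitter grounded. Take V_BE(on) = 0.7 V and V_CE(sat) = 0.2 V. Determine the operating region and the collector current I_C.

Assume active. Base-emitter loop: I_B = (V_BB − V_BE)/R_B = (3.7 − 0.7)/470 = 0.00638 mA.
I_C = β·I_B = 100×0.00638 = 0.638 mA.
V_CE = V_CC − I_C·R_C = 6.6 − 0.638×0.68 = 6.17 V > V_CE(sat), so the active-region assumption holds.

active; I_C ≈ 0.64 mA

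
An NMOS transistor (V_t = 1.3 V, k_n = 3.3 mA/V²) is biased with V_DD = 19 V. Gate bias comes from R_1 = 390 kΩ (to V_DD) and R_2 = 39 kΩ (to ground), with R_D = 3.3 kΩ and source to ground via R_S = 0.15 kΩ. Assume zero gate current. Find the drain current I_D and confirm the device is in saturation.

I_D ≈ 0.25 mA

V_G = V_DD·R_2/(R_1+R_2) = 19×39/429 = 1.73 V.
Assume saturation: I_D = (k_n/2)(V_GS − V_t)² with V_GS = V_G − I_D·R_S = 1.73 − 0.15·I_D.
Substituting gives 0.0371·I_D² − 1.21·I_D + 0.301 = 0, with roots I_D = 0.251 or 32.4 mA.
The root I_D = 32.4 mA gives V_GS = -3.13 V ≤ V_t, so take I_D = 0.251 mA.
Then V_GS = 1.69 V and V_DS = V_DD − I_D(R_D+R_S) = 19 − 0.251×3.45 = 18.1 V.
Saturation requires V_DS ≥ V_GS − V_t = 0.39 V; 18.1 ≥ 0.39 ✓.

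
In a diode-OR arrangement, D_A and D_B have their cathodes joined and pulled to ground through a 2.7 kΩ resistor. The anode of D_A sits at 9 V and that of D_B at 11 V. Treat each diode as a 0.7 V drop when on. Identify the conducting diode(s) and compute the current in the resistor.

Only D_B conducts; I_R ≈ 3.8 mA

Assume both conduct. Then node N would need to be at both 9−0.7 = 8.3 V and 11−0.7 = 10.3 V, which is impossible.
Assume only D_B conducts: V_N = 11 − 0.7 = 10.3 V, so I_R = 10.3/2.7 = 3.81 mA.
Check D_A: its anode-to-cathode voltage is 9 − 10.3 = -1.3 V < 0.7 V, so it is off. The assumption is consistent.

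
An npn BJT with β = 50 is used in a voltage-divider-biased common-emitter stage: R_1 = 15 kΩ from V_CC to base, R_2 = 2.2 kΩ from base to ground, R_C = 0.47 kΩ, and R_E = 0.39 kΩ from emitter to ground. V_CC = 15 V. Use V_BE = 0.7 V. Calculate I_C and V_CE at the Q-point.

Thevenize the base divider: V_Th = V_CC·R_2/(R_1+R_2) = 15×2.2/17.2 = 1.92 V, R_Th = R_1‖R_2 = 1.92 kΩ.
Base-emitter loop: V_Th = I_B·R_Th + V_BE + (β+1)I_B·R_E, so I_B = (1.92 − 0.7) / (1.92 + 51×0.39) = 0.0559 mA.
I_C = β·I_B = 50×0.0559 = 2.79 mA, and I_E = (β+1)I_B = 2.85 mA.
V_CE = V_CC − I_C·R_C − I_E·R_E = 15 − 2.79×0.47 − 2.85×0.39 = 12.6 V.
V_CE = 12.6 V > 0.2 V confirms active-region operation.

I_C ≈ 2.8 mA, V_CE ≈ 13 V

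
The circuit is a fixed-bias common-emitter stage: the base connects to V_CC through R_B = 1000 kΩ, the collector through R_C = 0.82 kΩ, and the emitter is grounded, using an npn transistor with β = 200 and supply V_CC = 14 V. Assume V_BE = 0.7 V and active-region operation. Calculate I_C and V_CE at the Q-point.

Base loop: V_CC = I_B·R_B + V_BE, so I_B = (14 − 0.7)/1000 kΩ = 0.0133 mA.
In the active region I_C = β·I_B = 200 × 0.0133 = 2.66 mA.
Collector loop: V_CE = V_CC − I_C·R_C = 14 − 2.66×0.82 = 11.8 V.
Since V_CE = 11.8 V > V_CE(sat) ≈ 0.2 V, the transistor is in the active region as assumed.

I_C ≈ 2.7 mA, V_CE ≈ 12 V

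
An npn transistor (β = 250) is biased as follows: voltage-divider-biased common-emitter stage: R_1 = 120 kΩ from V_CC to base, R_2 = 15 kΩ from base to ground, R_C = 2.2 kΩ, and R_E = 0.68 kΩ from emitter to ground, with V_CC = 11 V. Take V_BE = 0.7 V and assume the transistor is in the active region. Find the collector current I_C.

Thevenize the base divider: V_Th = V_CC·R_2/(R_1+R_2) = 11×15/135 = 1.22 V, R_Th = R_1‖R_2 = 13.3 kΩ.
Base-emitter loop: V_Th = I_B·R_Th + V_BE + (β+1)I_B·R_E, so I_B = (1.22 − 0.7) / (13.3 + 251×0.68) = 0.00284 mA.
I_C = β·I_B = 250×0.00284 = 0.709 mA, and I_E = (β+1)I_B = 0.712 mA.
V_CE = V_CC − I_C·R_C − I_E·R_E = 11 − 0.709×2.2 − 0.712×0.68 = 8.95 V.
V_CE = 8.95 V > 0.2 V confirms active-region operation.

I_C ≈ 0.71 mA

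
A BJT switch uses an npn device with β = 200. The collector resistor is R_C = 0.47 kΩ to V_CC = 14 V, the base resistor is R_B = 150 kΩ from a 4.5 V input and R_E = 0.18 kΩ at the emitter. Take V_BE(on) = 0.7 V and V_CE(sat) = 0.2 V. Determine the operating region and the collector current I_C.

active; I_C ≈ 4.1 mA

Assume active. Base-emitter loop: I_B = (V_BB − V_BE)/(R_B + (β+1)R_E) = (4.5 − 0.7)/(150 + 201×0.18) = 0.0204 mA.
I_C = β·I_B = 200×0.0204 = 4.08 mA.
V_CE = V_CC − I_C·R_C − I_E·R_E = 14 − 4.08×0.47 − 4.1×0.18 = 11.3 V > V_CE(sat), so the active-region assumption holds.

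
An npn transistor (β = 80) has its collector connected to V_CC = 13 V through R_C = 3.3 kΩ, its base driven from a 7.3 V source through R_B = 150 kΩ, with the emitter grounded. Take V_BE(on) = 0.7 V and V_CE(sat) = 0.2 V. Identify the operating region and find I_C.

active; I_C ≈ 3.5 mA

Assume active. Base-emitter loop: I_B = (V_BB − V_BE)/R_B = (7.3 − 0.7)/150 = 0.044 mA.
I_C = β·I_B = 80×0.044 = 3.52 mA.
V_CE = V_CC − I_C·R_C = 13 − 3.52×3.3 = 1.38 V > V_CE(sat), so the active-region assumption holds.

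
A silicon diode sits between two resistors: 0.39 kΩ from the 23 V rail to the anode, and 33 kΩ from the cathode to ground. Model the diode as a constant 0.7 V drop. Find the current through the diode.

I ≈ 0.67 mA

The two resistors are in series with the diode, so KVL gives 23 = I·0.39 + 0.7 + I·33.
I = (23 − 0.7) / (0.39 + 33) kΩ = 22.3 / 33.4 = 0.668 mA.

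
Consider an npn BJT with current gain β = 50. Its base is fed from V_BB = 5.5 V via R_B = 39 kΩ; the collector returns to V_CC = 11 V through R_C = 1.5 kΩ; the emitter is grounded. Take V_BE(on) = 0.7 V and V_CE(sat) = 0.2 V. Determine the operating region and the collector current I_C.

Assume active. Base-emitter loop: I_B = (V_BB − V_BE)/R_B = (5.5 − 0.7)/39 = 0.123 mA.
I_C = β·I_B = 50×0.123 = 6.15 mA.
V_CE = V_CC − I_C·R_C = 11 − 6.15×1.5 = 1.77 V > V_CE(sat), so the active-region assumption holds.

active; I_C ≈ 6.2 mA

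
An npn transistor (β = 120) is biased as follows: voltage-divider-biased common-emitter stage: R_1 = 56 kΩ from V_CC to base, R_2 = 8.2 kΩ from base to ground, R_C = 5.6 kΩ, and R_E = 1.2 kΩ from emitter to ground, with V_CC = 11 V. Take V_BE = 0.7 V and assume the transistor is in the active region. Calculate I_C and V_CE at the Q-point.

I_C ≈ 0.56 mA, V_CE ≈ 7.2 V

Thevenize the base divider: V_Th = V_CC·R_2/(R_1+R_2) = 11×8.2/64.2 = 1.4 V, R_Th = R_1‖R_2 = 7.15 kΩ.
Base-emitter loop: V_Th = I_B·R_Th + V_BE + (β+1)I_B·R_E, so I_B = (1.4 − 0.7) / (7.15 + 121×1.2) = 0.00463 mA.
I_C = β·I_B = 120×0.00463 = 0.555 mA, and I_E = (β+1)I_B = 0.56 mA.
V_CE = V_CC − I_C·R_C − I_E·R_E = 11 − 0.555×5.6 − 0.56×1.2 = 7.22 V.
V_CE = 7.22 V > 0.2 V confirms active-region operation.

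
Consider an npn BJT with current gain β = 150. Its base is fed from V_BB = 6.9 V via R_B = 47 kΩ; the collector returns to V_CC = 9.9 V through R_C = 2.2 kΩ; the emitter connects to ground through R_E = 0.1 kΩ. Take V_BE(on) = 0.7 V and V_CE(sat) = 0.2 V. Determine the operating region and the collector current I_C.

saturation; I_C ≈ 4.2 mA

Assume active: I_B = (6.9 − 0.7)/(47 + 151×0.1) = 0.0998 mA, I_C = β·I_B = 15 mA.
Then V_CE = 9.9 − 15×2.2 − 15.1×0.1 = -24.6 V < 0.2 V — the active assumption fails.
Re-solve with V_CE = 0.2 V. KCL at the emitter: V_E/R_E = (V_BB−0.7−V_E)/R_B + (V_CC−0.2−V_E)/R_C, giving V_E = 0.433 V.
I_C = (V_CC − 0.2 − V_E)/R_C = (9.7 − 0.433)/2.2 = 4.21 mA.
Check: I_B = (6.2 − 0.433)/47 = 0.123 mA, and β·I_B = 18.4 mA > I_C, confirming saturation.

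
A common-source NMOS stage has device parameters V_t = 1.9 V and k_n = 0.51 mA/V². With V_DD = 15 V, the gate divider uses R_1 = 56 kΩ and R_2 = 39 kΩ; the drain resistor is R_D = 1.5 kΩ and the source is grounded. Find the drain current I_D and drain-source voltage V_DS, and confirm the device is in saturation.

I_D ≈ 4.6 mA, V_DS ≈ 8.1 V

V_G = V_DD·R_2/(R_1+R_2) = 15×39/95 = 6.16 V. With the source grounded, V_GS = V_G = 6.16 V.
Assume saturation: I_D = (k_n/2)(V_GS − V_t)² = (0.51/2)×(6.16 − 1.9)² = 0.255×4.26² = 4.62 mA.
V_DS = V_DD − I_D·R_D = 15 − 4.62×1.5 = 8.07 V.
Saturation requires V_DS ≥ V_GS − V_t = 4.26 V; 8.07 ≥ 4.26 ✓.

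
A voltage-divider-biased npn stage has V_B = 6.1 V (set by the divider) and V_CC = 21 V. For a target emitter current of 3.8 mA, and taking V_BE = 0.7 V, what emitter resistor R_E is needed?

V_E = V_B − V_BE = 6.1 − 0.7 = 5.4 V.
R_E = V_E / I_E = 5.4 / 3.8 = 1.42 kΩ.

R_E ≈ 1.4 kΩ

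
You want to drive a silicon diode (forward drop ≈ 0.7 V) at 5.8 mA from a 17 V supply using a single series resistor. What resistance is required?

R ≈ 2.8 kΩ

The resistor drops V_S − V_D = 17 − 0.7 = 16.3 V at 5.8 mA.
R = 16.3 V / 5.8 mA = 2.81 kΩ.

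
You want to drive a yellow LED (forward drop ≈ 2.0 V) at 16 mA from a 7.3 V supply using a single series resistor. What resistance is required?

R ≈ 0.33 kΩ

The resistor drops V_S − V_D = 7.3 − 2.0 = 5.3 V at 16 mA.
R = 5.3 V / 16 mA = 0.331 kΩ.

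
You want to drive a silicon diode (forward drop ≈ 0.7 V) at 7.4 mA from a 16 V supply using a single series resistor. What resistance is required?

R ≈ 2.1 kΩ

The resistor drops V_S − V_D = 16 − 0.7 = 15.3 V at 7.4 mA.
R = 15.3 V / 7.4 mA = 2.07 kΩ.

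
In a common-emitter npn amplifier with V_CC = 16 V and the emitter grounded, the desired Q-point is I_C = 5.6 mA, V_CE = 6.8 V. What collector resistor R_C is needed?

R_C ≈ 1.6 kΩ

Collector loop: V_CC = I_C·R_C + V_CE.
R_C = (V_CC − V_CE)/I_C = (16 − 6.8)/5.6 = 1.64 kΩ.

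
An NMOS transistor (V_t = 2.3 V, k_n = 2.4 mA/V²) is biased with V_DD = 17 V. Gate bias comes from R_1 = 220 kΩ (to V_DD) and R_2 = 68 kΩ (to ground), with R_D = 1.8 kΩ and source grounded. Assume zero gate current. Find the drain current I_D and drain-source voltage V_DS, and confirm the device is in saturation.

I_D ≈ 3.5 mA, V_DS ≈ 11 V

V_G = V_DD·R_2/(R_1+R_2) = 17×68/288 = 4.01 V. With the source grounded, V_GS = V_G = 4.01 V.
Assume saturation: I_D = (k_n/2)(V_GS − V_t)² = (2.4/2)×(4.01 − 2.3)² = 1.2×1.71² = 3.52 mA.
V_DS = V_DD − I_D·R_D = 17 − 3.52×1.8 = 10.7 V.
Saturation requires V_DS ≥ V_GS − V_t = 1.71 V; 10.7 ≥ 1.71 ✓.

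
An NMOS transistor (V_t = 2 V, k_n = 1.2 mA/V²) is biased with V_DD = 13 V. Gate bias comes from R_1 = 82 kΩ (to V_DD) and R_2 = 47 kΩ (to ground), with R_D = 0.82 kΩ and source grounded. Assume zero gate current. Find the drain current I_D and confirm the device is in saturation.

V_G = V_DD·R_2/(R_1+R_2) = 13×47/129 = 4.74 V. With the source grounded, V_GS = V_G = 4.74 V.
Assume saturation: I_D = (k_n/2)(V_GS − V_t)² = (1.2/2)×(4.74 − 2)² = 0.6×2.74² = 4.49 mA.
V_DS = V_DD − I_D·R_D = 13 − 4.49×0.82 = 9.32 V.
Saturation requires V_DS ≥ V_GS − V_t = 2.74 V; 9.32 ≥ 2.74 ✓.

I_D ≈ 4.5 mA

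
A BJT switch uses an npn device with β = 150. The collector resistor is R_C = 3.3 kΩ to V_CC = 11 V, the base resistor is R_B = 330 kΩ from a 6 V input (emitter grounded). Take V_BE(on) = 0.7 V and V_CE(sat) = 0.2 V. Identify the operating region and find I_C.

Assume active. Base-emitter loop: I_B = (V_BB − V_BE)/R_B = (6 − 0.7)/330 = 0.0161 mA.
I_C = β·I_B = 150×0.0161 = 2.41 mA.
V_CE = V_CC − I_C·R_C = 11 − 2.41×3.3 = 3.05 V > V_CE(sat), so the active-region assumption holds.

active; I_C ≈ 2.4 mA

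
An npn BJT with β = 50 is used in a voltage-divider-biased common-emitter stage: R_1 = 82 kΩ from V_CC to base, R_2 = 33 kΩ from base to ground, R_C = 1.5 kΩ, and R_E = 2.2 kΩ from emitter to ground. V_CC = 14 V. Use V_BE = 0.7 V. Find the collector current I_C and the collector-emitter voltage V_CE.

I_C ≈ 1.2 mA, V_CE ≈ 9.4 V

Thevenize the base divider: V_Th = V_CC·R_2/(R_1+R_2) = 14×33/115 = 4.02 V, R_Th = R_1‖R_2 = 23.5 kΩ.
Base-emitter loop: V_Th = I_B·R_Th + V_BE + (β+1)I_B·R_E, so I_B = (4.02 − 0.7) / (23.5 + 51×2.2) = 0.0244 mA.
I_C = β·I_B = 50×0.0244 = 1.22 mA, and I_E = (β+1)I_B = 1.25 mA.
V_CE = V_CC − I_C·R_C − I_E·R_E = 14 − 1.22×1.5 − 1.25×2.2 = 9.42 V.
V_CE = 9.42 V > 0.2 V confirms active-region operation.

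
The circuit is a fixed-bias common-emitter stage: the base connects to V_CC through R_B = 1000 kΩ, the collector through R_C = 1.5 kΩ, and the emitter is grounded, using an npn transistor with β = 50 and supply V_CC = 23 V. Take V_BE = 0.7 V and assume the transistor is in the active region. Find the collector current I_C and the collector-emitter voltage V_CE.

I_C ≈ 1.1 mA, V_CE ≈ 21 V

Base loop: V_CC = I_B·R_B + V_BE, so I_B = (23 − 0.7)/1000 kΩ = 0.0223 mA.
In the active region I_C = β·I_B = 50 × 0.0223 = 1.11 mA.
Collector loop: V_CE = V_CC − I_C·R_C = 23 − 1.11×1.5 = 21.3 V.
Since V_CE = 21.3 V > V_CE(sat) ≈ 0.2 V, the transistor is in the active region as assumed.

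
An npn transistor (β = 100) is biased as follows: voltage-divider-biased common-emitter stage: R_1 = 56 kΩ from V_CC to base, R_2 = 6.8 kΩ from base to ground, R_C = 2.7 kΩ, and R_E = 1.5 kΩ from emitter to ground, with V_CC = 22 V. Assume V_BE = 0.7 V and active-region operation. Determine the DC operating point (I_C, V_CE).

Thevenize the base divider: V_Th = V_CC·R_2/(R_1+R_2) = 22×6.8/62.8 = 2.38 V, R_Th = R_1‖R_2 = 6.06 kΩ.
Base-emitter loop: V_Th = I_B·R_Th + V_BE + (β+1)I_B·R_E, so I_B = (2.38 − 0.7) / (6.06 + 101×1.5) = 0.0107 mA.
I_C = β·I_B = 100×0.0107 = 1.07 mA, and I_E = (β+1)I_B = 1.08 mA.
V_CE = V_CC − I_C·R_C − I_E·R_E = 22 − 1.07×2.7 − 1.08×1.5 = 17.5 V.
V_CE = 17.5 V > 0.2 V confirms active-region operation.

I_C ≈ 1.1 mA, V_CE ≈ 18 V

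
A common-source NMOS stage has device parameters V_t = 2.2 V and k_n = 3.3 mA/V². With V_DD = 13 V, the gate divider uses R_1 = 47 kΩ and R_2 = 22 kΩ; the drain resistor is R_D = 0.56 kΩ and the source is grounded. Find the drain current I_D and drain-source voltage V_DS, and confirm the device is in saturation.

I_D ≈ 6.2 mA, V_DS ≈ 9.5 V

V_G = V_DD·R_2/(R_1+R_2) = 13×22/69 = 4.14 V. With the source grounded, V_GS = V_G = 4.14 V.
Assume saturation: I_D = (k_n/2)(V_GS − V_t)² = (3.3/2)×(4.14 − 2.2)² = 1.65×1.94² = 6.24 mA.
V_DS = V_DD − I_D·R_D = 13 − 6.24×0.56 = 9.5 V.
Saturation requires V_DS ≥ V_GS − V_t = 1.94 V; 9.5 ≥ 1.94 ✓.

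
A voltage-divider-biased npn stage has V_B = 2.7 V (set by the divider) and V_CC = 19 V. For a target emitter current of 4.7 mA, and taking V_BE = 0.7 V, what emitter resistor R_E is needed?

R_E ≈ 0.43 kΩ

V_E = V_B − V_BE = 2.7 − 0.7 = 2 V.
R_E = V_E / I_E = 2 / 4.7 = 0.426 kΩ.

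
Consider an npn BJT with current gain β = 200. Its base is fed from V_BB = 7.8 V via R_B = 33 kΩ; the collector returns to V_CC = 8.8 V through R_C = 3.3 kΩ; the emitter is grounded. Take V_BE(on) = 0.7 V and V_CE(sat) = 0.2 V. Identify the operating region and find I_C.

Assume active: I_B = (7.8 − 0.7)/33 = 0.215 mA, giving I_C = β·I_B = 43 mA.
But then V_CE = 8.8 − 43×3.3 = -133 V < V_CE(sat) = 0.2 V — impossible in the active region.
So the transistor is saturated. With V_CE = 0.2 V, I_C = (V_CC − 0.2)/R_C = 8.6/3.3 = 2.61 mA.
Check: β·I_B = 43 mA > I_C = 2.61 mA, confirming saturation.

saturation; I_C ≈ 2.6 mA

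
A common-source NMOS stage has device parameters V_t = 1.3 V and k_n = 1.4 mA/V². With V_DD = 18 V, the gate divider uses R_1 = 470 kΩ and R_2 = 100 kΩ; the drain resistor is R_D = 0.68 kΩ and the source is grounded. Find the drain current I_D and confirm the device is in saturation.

V_G = V_DD·R_2/(R_1+R_2) = 18×100/570 = 3.16 V. With the source grounded, V_GS = V_G = 3.16 V.
Assume saturation: I_D = (k_n/2)(V_GS − V_t)² = (1.4/2)×(3.16 − 1.3)² = 0.7×1.86² = 2.42 mA.
V_DS = V_DD − I_D·R_D = 18 − 2.42×0.68 = 16.4 V.
Saturation requires V_DS ≥ V_GS − V_t = 1.86 V; 16.4 ≥ 1.86 ✓.

I_D ≈ 2.4 mA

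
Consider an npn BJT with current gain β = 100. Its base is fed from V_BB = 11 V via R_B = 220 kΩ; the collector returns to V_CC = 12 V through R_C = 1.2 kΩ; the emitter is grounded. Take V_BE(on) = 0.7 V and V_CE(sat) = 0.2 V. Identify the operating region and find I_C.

Assume active. Base-emitter loop: I_B = (V_BB − V_BE)/R_B = (11 − 0.7)/220 = 0.0468 mA.
I_C = β·I_B = 100×0.0468 = 4.68 mA.
V_CE = V_CC − I_C·R_C = 12 − 4.68×1.2 = 6.38 V > V_CE(sat), so the active-region assumption holds.

active; I_C ≈ 4.7 mA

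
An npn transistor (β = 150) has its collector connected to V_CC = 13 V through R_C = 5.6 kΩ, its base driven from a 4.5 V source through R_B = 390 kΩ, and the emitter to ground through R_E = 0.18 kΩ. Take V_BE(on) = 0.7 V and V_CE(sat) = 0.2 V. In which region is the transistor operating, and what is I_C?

active; I_C ≈ 1.4 mA

Assume active. Base-emitter loop: I_B = (V_BB − V_BE)/(R_B + (β+1)R_E) = (4.5 − 0.7)/(390 + 151×0.18) = 0.00911 mA.
I_C = β·I_B = 150×0.00911 = 1.37 mA.
V_CE = V_CC − I_C·R_C − I_E·R_E = 13 − 1.37×5.6 − 1.38×0.18 = 5.1 V > V_CE(sat), so the active-region assumption holds.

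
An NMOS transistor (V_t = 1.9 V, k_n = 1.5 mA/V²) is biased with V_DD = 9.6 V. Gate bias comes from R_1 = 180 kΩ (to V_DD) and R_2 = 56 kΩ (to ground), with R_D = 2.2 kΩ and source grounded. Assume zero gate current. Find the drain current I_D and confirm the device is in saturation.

V_G = V_DD·R_2/(R_1+R_2) = 9.6×56/236 = 2.28 V. With the source grounded, V_GS = V_G = 2.28 V.
Assume saturation: I_D = (k_n/2)(V_GS − V_t)² = (1.5/2)×(2.28 − 1.9)² = 0.75×0.378² = 0.107 mA.
V_DS = V_DD − I_D·R_D = 9.6 − 0.107×2.2 = 9.36 V.
Saturation requires V_DS ≥ V_GS − V_t = 0.378 V; 9.36 ≥ 0.378 ✓.

I_D ≈ 0.11 mA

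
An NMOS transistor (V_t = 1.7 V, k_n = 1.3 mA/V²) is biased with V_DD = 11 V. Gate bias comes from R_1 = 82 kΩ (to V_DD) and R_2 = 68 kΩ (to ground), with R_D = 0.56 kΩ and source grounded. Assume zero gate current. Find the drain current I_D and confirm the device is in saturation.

V_G = V_DD·R_2/(R_1+R_2) = 11×68/150 = 4.99 V. With the source grounded, V_GS = V_G = 4.99 V.
Assume saturation: I_D = (k_n/2)(V_GS − V_t)² = (1.3/2)×(4.99 − 1.7)² = 0.65×3.29² = 7.02 mA.
V_DS = V_DD − I_D·R_D = 11 − 7.02×0.56 = 7.07 V.
Saturation requires V_DS ≥ V_GS − V_t = 3.29 V; 7.07 ≥ 3.29 ✓.

I_D ≈ 7 mA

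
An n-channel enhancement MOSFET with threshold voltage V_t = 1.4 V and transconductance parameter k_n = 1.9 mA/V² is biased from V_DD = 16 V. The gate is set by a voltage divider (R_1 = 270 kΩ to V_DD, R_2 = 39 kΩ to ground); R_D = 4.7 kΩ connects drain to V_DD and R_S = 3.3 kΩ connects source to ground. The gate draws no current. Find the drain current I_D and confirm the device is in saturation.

V_G = V_DD·R_2/(R_1+R_2) = 16×39/309 = 2.02 V.
Assume saturation: I_D = (k_n/2)(V_GS − V_t)² with V_GS = V_G − I_D·R_S = 2.02 − 3.3·I_D.
Substituting gives 10.3·I_D² − 4.88·I_D + 0.364 = 0, with roots I_D = 0.0929 or 0.379 mA.
The root I_D = 0.379 mA gives V_GS = 0.768 V ≤ V_t, so take I_D = 0.0929 mA.
Then V_GS = 1.71 V and V_DS = V_DD − I_D(R_D+R_S) = 16 − 0.0929×8 = 15.3 V.
Saturation requires V_DS ≥ V_GS − V_t = 0.313 V; 15.3 ≥ 0.313 ✓.

I_D ≈ 0.093 mA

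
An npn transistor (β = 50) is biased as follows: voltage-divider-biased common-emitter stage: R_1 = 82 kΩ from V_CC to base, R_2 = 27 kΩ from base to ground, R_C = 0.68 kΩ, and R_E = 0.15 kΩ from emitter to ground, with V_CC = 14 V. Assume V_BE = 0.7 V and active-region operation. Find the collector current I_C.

I_C ≈ 4.9 mA

Thevenize the base divider: V_Th = V_CC·R_2/(R_1+R_2) = 14×27/109 = 3.47 V, R_Th = R_1‖R_2 = 20.3 kΩ.
Base-emitter loop: V_Th = I_B·R_Th + V_BE + (β+1)I_B·R_E, so I_B = (3.47 − 0.7) / (20.3 + 51×0.15) = 0.099 mA.
I_C = β·I_B = 50×0.099 = 4.95 mA, and I_E = (β+1)I_B = 5.05 mA.
V_CE = V_CC − I_C·R_C − I_E·R_E = 14 − 4.95×0.68 − 5.05×0.15 = 9.88 V.
V_CE = 9.88 V > 0.2 V confirms active-region operation.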